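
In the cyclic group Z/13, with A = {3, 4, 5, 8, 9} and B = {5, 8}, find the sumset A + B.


Work in Z/13Z: reduce every sum a + b modulo 13.
Enumerate all 10 pairs:
a = 3: 3+5=8, 3+8=11
a = 4: 4+5=9, 4+8=12
a = 5: 5+5=10, 5+8=0
a = 8: 8+5=0, 8+8=3
a = 9: 9+5=1, 9+8=4
Distinct residues collected: {0, 1, 3, 4, 8, 9, 10, 11, 12}
|A + B| = 9 (out of 13 total residues).

A + B = {0, 1, 3, 4, 8, 9, 10, 11, 12}


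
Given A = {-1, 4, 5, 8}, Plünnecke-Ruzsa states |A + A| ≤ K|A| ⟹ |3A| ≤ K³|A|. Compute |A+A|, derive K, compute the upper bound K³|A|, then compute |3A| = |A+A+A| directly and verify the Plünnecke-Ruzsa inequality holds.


|A| = 4.
Step 1: Compute A + A by enumerating all 16 pairs.
A + A = {-2, 3, 4, 7, 8, 9, 10, 12, 13, 16}, so |A + A| = 10.
Step 2: Doubling constant K = |A + A|/|A| = 10/4 = 10/4 ≈ 2.5000.
Step 3: Plünnecke-Ruzsa gives |3A| ≤ K³·|A| = (2.5000)³ · 4 ≈ 62.5000.
Step 4: Compute 3A = A + A + A directly by enumerating all triples (a,b,c) ∈ A³; |3A| = 18.
Step 5: Check 18 ≤ 62.5000? Yes ✓.

K = 10/4, Plünnecke-Ruzsa bound K³|A| ≈ 62.5000, |3A| = 18, inequality holds.


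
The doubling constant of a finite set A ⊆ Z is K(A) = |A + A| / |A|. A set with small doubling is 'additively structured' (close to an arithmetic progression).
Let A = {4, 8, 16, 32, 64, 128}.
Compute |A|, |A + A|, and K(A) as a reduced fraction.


|A| = 6.
Compute A + A by enumerating all 36 pairs.
A + A = {8, 12, 16, 20, 24, 32, 36, 40, 48, 64, 68, 72, 80, 96, 128, 132, 136, 144, 160, 192, 256}, so |A + A| = 21.
K = |A + A| / |A| = 21/6 = 7/2 ≈ 3.5000.
Reference: AP of size 6 gives K = 11/6 ≈ 1.8333; a fully generic set of size 6 gives K ≈ 3.5000.

|A| = 6, |A + A| = 21, K = 21/6 = 7/2.


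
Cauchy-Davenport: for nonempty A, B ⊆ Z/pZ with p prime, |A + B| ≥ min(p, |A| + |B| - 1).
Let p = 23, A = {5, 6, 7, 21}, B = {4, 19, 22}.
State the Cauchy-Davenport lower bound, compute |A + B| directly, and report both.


Cauchy-Davenport: |A + B| ≥ min(p, |A| + |B| - 1) for A, B nonempty in Z/pZ.
|A| = 4, |B| = 3, p = 23.
CD lower bound = min(23, 4 + 3 - 1) = min(23, 6) = 6.
Compute A + B mod 23 directly:
a = 5: 5+4=9, 5+19=1, 5+22=4
a = 6: 6+4=10, 6+19=2, 6+22=5
a = 7: 7+4=11, 7+19=3, 7+22=6
a = 21: 21+4=2, 21+19=17, 21+22=20
A + B = {1, 2, 3, 4, 5, 6, 9, 10, 11, 17, 20}, so |A + B| = 11.
Verify: 11 ≥ 6? Yes ✓.

CD lower bound = 6, actual |A + B| = 11.


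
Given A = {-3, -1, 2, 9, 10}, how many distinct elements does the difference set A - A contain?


A - A = {a - a' : a, a' ∈ A}; |A| = 5.
Bounds: 2|A|-1 ≤ |A - A| ≤ |A|² - |A| + 1, i.e. 9 ≤ |A - A| ≤ 21.
Note: 0 ∈ A - A always (from a - a). The set is symmetric: if d ∈ A - A then -d ∈ A - A.
Enumerate nonzero differences d = a - a' with a > a' (then include -d):
Positive differences: {1, 2, 3, 5, 7, 8, 10, 11, 12, 13}
Full difference set: {0} ∪ (positive diffs) ∪ (negative diffs).
|A - A| = 1 + 2·10 = 21 (matches direct enumeration: 21).

|A - A| = 21


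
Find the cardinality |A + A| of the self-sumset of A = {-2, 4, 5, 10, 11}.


A + A = {a + a' : a, a' ∈ A}; |A| = 5.
General bounds: 2|A| - 1 ≤ |A + A| ≤ |A|(|A|+1)/2, i.e. 9 ≤ |A + A| ≤ 15.
Lower bound 2|A|-1 is attained iff A is an arithmetic progression.
Enumerate sums a + a' for a ≤ a' (symmetric, so this suffices):
a = -2: -2+-2=-4, -2+4=2, -2+5=3, -2+10=8, -2+11=9
a = 4: 4+4=8, 4+5=9, 4+10=14, 4+11=15
a = 5: 5+5=10, 5+10=15, 5+11=16
a = 10: 10+10=20, 10+11=21
a = 11: 11+11=22
Distinct sums: {-4, 2, 3, 8, 9, 10, 14, 15, 16, 20, 21, 22}
|A + A| = 12

|A + A| = 12


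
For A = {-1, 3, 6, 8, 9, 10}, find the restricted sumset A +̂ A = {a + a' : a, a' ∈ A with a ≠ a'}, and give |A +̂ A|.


Restricted sumset: A +̂ A = {a + a' : a ∈ A, a' ∈ A, a ≠ a'}.
Equivalently, take A + A and drop any sum 2a that is achievable ONLY as a + a for a ∈ A (i.e. sums representable only with equal summands).
Enumerate pairs (a, a') with a < a' (symmetric, so each unordered pair gives one sum; this covers all a ≠ a'):
  -1 + 3 = 2
  -1 + 6 = 5
  -1 + 8 = 7
  -1 + 9 = 8
  -1 + 10 = 9
  3 + 6 = 9
  3 + 8 = 11
  3 + 9 = 12
  3 + 10 = 13
  6 + 8 = 14
  6 + 9 = 15
  6 + 10 = 16
  8 + 9 = 17
  8 + 10 = 18
  9 + 10 = 19
Collected distinct sums: {2, 5, 7, 8, 9, 11, 12, 13, 14, 15, 16, 17, 18, 19}
|A +̂ A| = 14
(Reference bound: |A +̂ A| ≥ 2|A| - 3 for |A| ≥ 2, with |A| = 6 giving ≥ 9.)

|A +̂ A| = 14


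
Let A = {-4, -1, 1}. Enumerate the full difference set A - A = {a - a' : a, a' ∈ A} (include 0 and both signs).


A - A = {a - a' : a, a' ∈ A}.
Compute a - a' for each ordered pair (a, a'):
a = -4: -4--4=0, -4--1=-3, -4-1=-5
a = -1: -1--4=3, -1--1=0, -1-1=-2
a = 1: 1--4=5, 1--1=2, 1-1=0
Collecting distinct values (and noting 0 appears from a-a):
A - A = {-5, -3, -2, 0, 2, 3, 5}
|A - A| = 7

A - A = {-5, -3, -2, 0, 2, 3, 5}


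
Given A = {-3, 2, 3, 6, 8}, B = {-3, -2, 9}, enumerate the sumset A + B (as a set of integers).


A + B = {a + b : a ∈ A, b ∈ B}.
Enumerate all |A|·|B| = 5·3 = 15 pairs (a, b) and collect distinct sums.
a = -3: -3+-3=-6, -3+-2=-5, -3+9=6
a = 2: 2+-3=-1, 2+-2=0, 2+9=11
a = 3: 3+-3=0, 3+-2=1, 3+9=12
a = 6: 6+-3=3, 6+-2=4, 6+9=15
a = 8: 8+-3=5, 8+-2=6, 8+9=17
Collecting distinct sums: A + B = {-6, -5, -1, 0, 1, 3, 4, 5, 6, 11, 12, 15, 17}
|A + B| = 13

A + B = {-6, -5, -1, 0, 1, 3, 4, 5, 6, 11, 12, 15, 17}


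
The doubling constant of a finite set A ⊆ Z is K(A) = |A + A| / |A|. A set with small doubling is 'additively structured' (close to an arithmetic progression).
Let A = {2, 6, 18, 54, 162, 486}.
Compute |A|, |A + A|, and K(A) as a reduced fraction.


|A| = 6.
Compute A + A by enumerating all 36 pairs.
A + A = {4, 8, 12, 20, 24, 36, 56, 60, 72, 108, 164, 168, 180, 216, 324, 488, 492, 504, 540, 648, 972}, so |A + A| = 21.
K = |A + A| / |A| = 21/6 = 7/2 ≈ 3.5000.
Reference: AP of size 6 gives K = 11/6 ≈ 1.8333; a fully generic set of size 6 gives K ≈ 3.5000.

|A| = 6, |A + A| = 21, K = 21/6 = 7/2.


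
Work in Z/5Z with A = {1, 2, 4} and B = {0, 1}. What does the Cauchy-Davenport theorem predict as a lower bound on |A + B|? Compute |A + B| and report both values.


Cauchy-Davenport: |A + B| ≥ min(p, |A| + |B| - 1) for A, B nonempty in Z/pZ.
|A| = 3, |B| = 2, p = 5.
CD lower bound = min(5, 3 + 2 - 1) = min(5, 4) = 4.
Compute A + B mod 5 directly:
a = 1: 1+0=1, 1+1=2
a = 2: 2+0=2, 2+1=3
a = 4: 4+0=4, 4+1=0
A + B = {0, 1, 2, 3, 4}, so |A + B| = 5.
Verify: 5 ≥ 4? Yes ✓.

CD lower bound = 4, actual |A + B| = 5.


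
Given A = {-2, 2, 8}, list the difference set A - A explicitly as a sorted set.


A - A = {a - a' : a, a' ∈ A}.
Compute a - a' for each ordered pair (a, a'):
a = -2: -2--2=0, -2-2=-4, -2-8=-10
a = 2: 2--2=4, 2-2=0, 2-8=-6
a = 8: 8--2=10, 8-2=6, 8-8=0
Collecting distinct values (and noting 0 appears from a-a):
A - A = {-10, -6, -4, 0, 4, 6, 10}
|A - A| = 7

A - A = {-10, -6, -4, 0, 4, 6, 10}


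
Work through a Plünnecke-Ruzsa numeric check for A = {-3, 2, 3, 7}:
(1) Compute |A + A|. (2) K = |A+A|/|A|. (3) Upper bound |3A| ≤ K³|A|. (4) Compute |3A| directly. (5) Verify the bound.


|A| = 4.
Step 1: Compute A + A by enumerating all 16 pairs.
A + A = {-6, -1, 0, 4, 5, 6, 9, 10, 14}, so |A + A| = 9.
Step 2: Doubling constant K = |A + A|/|A| = 9/4 = 9/4 ≈ 2.2500.
Step 3: Plünnecke-Ruzsa gives |3A| ≤ K³·|A| = (2.2500)³ · 4 ≈ 45.5625.
Step 4: Compute 3A = A + A + A directly by enumerating all triples (a,b,c) ∈ A³; |3A| = 16.
Step 5: Check 16 ≤ 45.5625? Yes ✓.

K = 9/4, Plünnecke-Ruzsa bound K³|A| ≈ 45.5625, |3A| = 16, inequality holds.


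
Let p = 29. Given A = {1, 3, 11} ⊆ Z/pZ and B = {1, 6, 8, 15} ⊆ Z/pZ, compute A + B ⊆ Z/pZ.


Work in Z/29Z: reduce every sum a + b modulo 29.
Enumerate all 12 pairs:
a = 1: 1+1=2, 1+6=7, 1+8=9, 1+15=16
a = 3: 3+1=4, 3+6=9, 3+8=11, 3+15=18
a = 11: 11+1=12, 11+6=17, 11+8=19, 11+15=26
Distinct residues collected: {2, 4, 7, 9, 11, 12, 16, 17, 18, 19, 26}
|A + B| = 11 (out of 29 total residues).

A + B = {2, 4, 7, 9, 11, 12, 16, 17, 18, 19, 26}


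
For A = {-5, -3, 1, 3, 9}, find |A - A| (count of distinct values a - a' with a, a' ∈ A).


A - A = {a - a' : a, a' ∈ A}; |A| = 5.
Bounds: 2|A|-1 ≤ |A - A| ≤ |A|² - |A| + 1, i.e. 9 ≤ |A - A| ≤ 21.
Note: 0 ∈ A - A always (from a - a). The set is symmetric: if d ∈ A - A then -d ∈ A - A.
Enumerate nonzero differences d = a - a' with a > a' (then include -d):
Positive differences: {2, 4, 6, 8, 12, 14}
Full difference set: {0} ∪ (positive diffs) ∪ (negative diffs).
|A - A| = 1 + 2·6 = 13 (matches direct enumeration: 13).

|A - A| = 13


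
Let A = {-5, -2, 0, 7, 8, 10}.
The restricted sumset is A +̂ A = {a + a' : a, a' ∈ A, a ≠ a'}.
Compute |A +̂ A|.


Restricted sumset: A +̂ A = {a + a' : a ∈ A, a' ∈ A, a ≠ a'}.
Equivalently, take A + A and drop any sum 2a that is achievable ONLY as a + a for a ∈ A (i.e. sums representable only with equal summands).
Enumerate pairs (a, a') with a < a' (symmetric, so each unordered pair gives one sum; this covers all a ≠ a'):
  -5 + -2 = -7
  -5 + 0 = -5
  -5 + 7 = 2
  -5 + 8 = 3
  -5 + 10 = 5
  -2 + 0 = -2
  -2 + 7 = 5
  -2 + 8 = 6
  -2 + 10 = 8
  0 + 7 = 7
  0 + 8 = 8
  0 + 10 = 10
  7 + 8 = 15
  7 + 10 = 17
  8 + 10 = 18
Collected distinct sums: {-7, -5, -2, 2, 3, 5, 6, 7, 8, 10, 15, 17, 18}
|A +̂ A| = 13
(Reference bound: |A +̂ A| ≥ 2|A| - 3 for |A| ≥ 2, with |A| = 6 giving ≥ 9.)

|A +̂ A| = 13


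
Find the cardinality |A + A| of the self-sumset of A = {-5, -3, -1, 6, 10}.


A + A = {a + a' : a, a' ∈ A}; |A| = 5.
General bounds: 2|A| - 1 ≤ |A + A| ≤ |A|(|A|+1)/2, i.e. 9 ≤ |A + A| ≤ 15.
Lower bound 2|A|-1 is attained iff A is an arithmetic progression.
Enumerate sums a + a' for a ≤ a' (symmetric, so this suffices):
a = -5: -5+-5=-10, -5+-3=-8, -5+-1=-6, -5+6=1, -5+10=5
a = -3: -3+-3=-6, -3+-1=-4, -3+6=3, -3+10=7
a = -1: -1+-1=-2, -1+6=5, -1+10=9
a = 6: 6+6=12, 6+10=16
a = 10: 10+10=20
Distinct sums: {-10, -8, -6, -4, -2, 1, 3, 5, 7, 9, 12, 16, 20}
|A + A| = 13

|A + A| = 13


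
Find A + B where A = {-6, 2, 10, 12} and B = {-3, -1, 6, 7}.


A + B = {a + b : a ∈ A, b ∈ B}.
Enumerate all |A|·|B| = 4·4 = 16 pairs (a, b) and collect distinct sums.
a = -6: -6+-3=-9, -6+-1=-7, -6+6=0, -6+7=1
a = 2: 2+-3=-1, 2+-1=1, 2+6=8, 2+7=9
a = 10: 10+-3=7, 10+-1=9, 10+6=16, 10+7=17
a = 12: 12+-3=9, 12+-1=11, 12+6=18, 12+7=19
Collecting distinct sums: A + B = {-9, -7, -1, 0, 1, 7, 8, 9, 11, 16, 17, 18, 19}
|A + B| = 13

A + B = {-9, -7, -1, 0, 1, 7, 8, 9, 11, 16, 17, 18, 19}


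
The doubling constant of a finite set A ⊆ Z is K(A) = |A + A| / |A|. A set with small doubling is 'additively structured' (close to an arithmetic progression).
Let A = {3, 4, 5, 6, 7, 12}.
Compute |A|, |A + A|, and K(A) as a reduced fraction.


|A| = 6.
Compute A + A by enumerating all 36 pairs.
A + A = {6, 7, 8, 9, 10, 11, 12, 13, 14, 15, 16, 17, 18, 19, 24}, so |A + A| = 15.
K = |A + A| / |A| = 15/6 = 5/2 ≈ 2.5000.
Reference: AP of size 6 gives K = 11/6 ≈ 1.8333; a fully generic set of size 6 gives K ≈ 3.5000.

|A| = 6, |A + A| = 15, K = 15/6 = 5/2.


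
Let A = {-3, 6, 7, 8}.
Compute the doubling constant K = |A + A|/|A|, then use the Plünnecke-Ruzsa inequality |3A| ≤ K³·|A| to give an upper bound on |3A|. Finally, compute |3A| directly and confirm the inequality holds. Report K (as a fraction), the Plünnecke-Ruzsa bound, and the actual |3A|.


|A| = 4.
Step 1: Compute A + A by enumerating all 16 pairs.
A + A = {-6, 3, 4, 5, 12, 13, 14, 15, 16}, so |A + A| = 9.
Step 2: Doubling constant K = |A + A|/|A| = 9/4 = 9/4 ≈ 2.2500.
Step 3: Plünnecke-Ruzsa gives |3A| ≤ K³·|A| = (2.2500)³ · 4 ≈ 45.5625.
Step 4: Compute 3A = A + A + A directly by enumerating all triples (a,b,c) ∈ A³; |3A| = 16.
Step 5: Check 16 ≤ 45.5625? Yes ✓.

K = 9/4, Plünnecke-Ruzsa bound K³|A| ≈ 45.5625, |3A| = 16, inequality holds.


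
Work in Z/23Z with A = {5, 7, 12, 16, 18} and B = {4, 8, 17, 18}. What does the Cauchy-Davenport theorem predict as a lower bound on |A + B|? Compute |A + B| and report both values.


Cauchy-Davenport: |A + B| ≥ min(p, |A| + |B| - 1) for A, B nonempty in Z/pZ.
|A| = 5, |B| = 4, p = 23.
CD lower bound = min(23, 5 + 4 - 1) = min(23, 8) = 8.
Compute A + B mod 23 directly:
a = 5: 5+4=9, 5+8=13, 5+17=22, 5+18=0
a = 7: 7+4=11, 7+8=15, 7+17=1, 7+18=2
a = 12: 12+4=16, 12+8=20, 12+17=6, 12+18=7
a = 16: 16+4=20, 16+8=1, 16+17=10, 16+18=11
a = 18: 18+4=22, 18+8=3, 18+17=12, 18+18=13
A + B = {0, 1, 2, 3, 6, 7, 9, 10, 11, 12, 13, 15, 16, 20, 22}, so |A + B| = 15.
Verify: 15 ≥ 8? Yes ✓.

CD lower bound = 8, actual |A + B| = 15.


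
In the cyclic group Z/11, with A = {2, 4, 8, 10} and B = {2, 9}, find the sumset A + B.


Work in Z/11Z: reduce every sum a + b modulo 11.
Enumerate all 8 pairs:
a = 2: 2+2=4, 2+9=0
a = 4: 4+2=6, 4+9=2
a = 8: 8+2=10, 8+9=6
a = 10: 10+2=1, 10+9=8
Distinct residues collected: {0, 1, 2, 4, 6, 8, 10}
|A + B| = 7 (out of 11 total residues).

A + B = {0, 1, 2, 4, 6, 8, 10}


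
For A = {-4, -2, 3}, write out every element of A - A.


A - A = {a - a' : a, a' ∈ A}.
Compute a - a' for each ordered pair (a, a'):
a = -4: -4--4=0, -4--2=-2, -4-3=-7
a = -2: -2--4=2, -2--2=0, -2-3=-5
a = 3: 3--4=7, 3--2=5, 3-3=0
Collecting distinct values (and noting 0 appears from a-a):
A - A = {-7, -5, -2, 0, 2, 5, 7}
|A - A| = 7

A - A = {-7, -5, -2, 0, 2, 5, 7}


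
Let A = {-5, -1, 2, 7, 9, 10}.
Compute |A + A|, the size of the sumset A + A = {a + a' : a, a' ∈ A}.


A + A = {a + a' : a, a' ∈ A}; |A| = 6.
General bounds: 2|A| - 1 ≤ |A + A| ≤ |A|(|A|+1)/2, i.e. 11 ≤ |A + A| ≤ 21.
Lower bound 2|A|-1 is attained iff A is an arithmetic progression.
Enumerate sums a + a' for a ≤ a' (symmetric, so this suffices):
a = -5: -5+-5=-10, -5+-1=-6, -5+2=-3, -5+7=2, -5+9=4, -5+10=5
a = -1: -1+-1=-2, -1+2=1, -1+7=6, -1+9=8, -1+10=9
a = 2: 2+2=4, 2+7=9, 2+9=11, 2+10=12
a = 7: 7+7=14, 7+9=16, 7+10=17
a = 9: 9+9=18, 9+10=19
a = 10: 10+10=20
Distinct sums: {-10, -6, -3, -2, 1, 2, 4, 5, 6, 8, 9, 11, 12, 14, 16, 17, 18, 19, 20}
|A + A| = 19

|A + A| = 19


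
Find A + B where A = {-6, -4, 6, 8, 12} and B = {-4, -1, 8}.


A + B = {a + b : a ∈ A, b ∈ B}.
Enumerate all |A|·|B| = 5·3 = 15 pairs (a, b) and collect distinct sums.
a = -6: -6+-4=-10, -6+-1=-7, -6+8=2
a = -4: -4+-4=-8, -4+-1=-5, -4+8=4
a = 6: 6+-4=2, 6+-1=5, 6+8=14
a = 8: 8+-4=4, 8+-1=7, 8+8=16
a = 12: 12+-4=8, 12+-1=11, 12+8=20
Collecting distinct sums: A + B = {-10, -8, -7, -5, 2, 4, 5, 7, 8, 11, 14, 16, 20}
|A + B| = 13

A + B = {-10, -8, -7, -5, 2, 4, 5, 7, 8, 11, 14, 16, 20}


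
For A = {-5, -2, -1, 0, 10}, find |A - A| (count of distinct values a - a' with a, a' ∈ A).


A - A = {a - a' : a, a' ∈ A}; |A| = 5.
Bounds: 2|A|-1 ≤ |A - A| ≤ |A|² - |A| + 1, i.e. 9 ≤ |A - A| ≤ 21.
Note: 0 ∈ A - A always (from a - a). The set is symmetric: if d ∈ A - A then -d ∈ A - A.
Enumerate nonzero differences d = a - a' with a > a' (then include -d):
Positive differences: {1, 2, 3, 4, 5, 10, 11, 12, 15}
Full difference set: {0} ∪ (positive diffs) ∪ (negative diffs).
|A - A| = 1 + 2·9 = 19 (matches direct enumeration: 19).

|A - A| = 19


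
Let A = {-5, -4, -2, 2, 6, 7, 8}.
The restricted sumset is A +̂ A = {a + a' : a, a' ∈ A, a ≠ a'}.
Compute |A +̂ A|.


Restricted sumset: A +̂ A = {a + a' : a ∈ A, a' ∈ A, a ≠ a'}.
Equivalently, take A + A and drop any sum 2a that is achievable ONLY as a + a for a ∈ A (i.e. sums representable only with equal summands).
Enumerate pairs (a, a') with a < a' (symmetric, so each unordered pair gives one sum; this covers all a ≠ a'):
  -5 + -4 = -9
  -5 + -2 = -7
  -5 + 2 = -3
  -5 + 6 = 1
  -5 + 7 = 2
  -5 + 8 = 3
  -4 + -2 = -6
  -4 + 2 = -2
  -4 + 6 = 2
  -4 + 7 = 3
  -4 + 8 = 4
  -2 + 2 = 0
  -2 + 6 = 4
  -2 + 7 = 5
  -2 + 8 = 6
  2 + 6 = 8
  2 + 7 = 9
  2 + 8 = 10
  6 + 7 = 13
  6 + 8 = 14
  7 + 8 = 15
Collected distinct sums: {-9, -7, -6, -3, -2, 0, 1, 2, 3, 4, 5, 6, 8, 9, 10, 13, 14, 15}
|A +̂ A| = 18
(Reference bound: |A +̂ A| ≥ 2|A| - 3 for |A| ≥ 2, with |A| = 7 giving ≥ 11.)

|A +̂ A| = 18


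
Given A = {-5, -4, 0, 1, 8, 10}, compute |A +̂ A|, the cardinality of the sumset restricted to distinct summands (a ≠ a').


Restricted sumset: A +̂ A = {a + a' : a ∈ A, a' ∈ A, a ≠ a'}.
Equivalently, take A + A and drop any sum 2a that is achievable ONLY as a + a for a ∈ A (i.e. sums representable only with equal summands).
Enumerate pairs (a, a') with a < a' (symmetric, so each unordered pair gives one sum; this covers all a ≠ a'):
  -5 + -4 = -9
  -5 + 0 = -5
  -5 + 1 = -4
  -5 + 8 = 3
  -5 + 10 = 5
  -4 + 0 = -4
  -4 + 1 = -3
  -4 + 8 = 4
  -4 + 10 = 6
  0 + 1 = 1
  0 + 8 = 8
  0 + 10 = 10
  1 + 8 = 9
  1 + 10 = 11
  8 + 10 = 18
Collected distinct sums: {-9, -5, -4, -3, 1, 3, 4, 5, 6, 8, 9, 10, 11, 18}
|A +̂ A| = 14
(Reference bound: |A +̂ A| ≥ 2|A| - 3 for |A| ≥ 2, with |A| = 6 giving ≥ 9.)

|A +̂ A| = 14


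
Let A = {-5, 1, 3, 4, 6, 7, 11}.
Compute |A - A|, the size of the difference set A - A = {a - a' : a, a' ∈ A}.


A - A = {a - a' : a, a' ∈ A}; |A| = 7.
Bounds: 2|A|-1 ≤ |A - A| ≤ |A|² - |A| + 1, i.e. 13 ≤ |A - A| ≤ 43.
Note: 0 ∈ A - A always (from a - a). The set is symmetric: if d ∈ A - A then -d ∈ A - A.
Enumerate nonzero differences d = a - a' with a > a' (then include -d):
Positive differences: {1, 2, 3, 4, 5, 6, 7, 8, 9, 10, 11, 12, 16}
Full difference set: {0} ∪ (positive diffs) ∪ (negative diffs).
|A - A| = 1 + 2·13 = 27 (matches direct enumeration: 27).

|A - A| = 27


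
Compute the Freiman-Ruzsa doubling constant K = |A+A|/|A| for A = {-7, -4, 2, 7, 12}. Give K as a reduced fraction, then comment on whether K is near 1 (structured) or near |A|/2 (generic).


|A| = 5.
Compute A + A by enumerating all 25 pairs.
A + A = {-14, -11, -8, -5, -2, 0, 3, 4, 5, 8, 9, 14, 19, 24}, so |A + A| = 14.
K = |A + A| / |A| = 14/5 (already in lowest terms) ≈ 2.8000.
Reference: AP of size 5 gives K = 9/5 ≈ 1.8000; a fully generic set of size 5 gives K ≈ 3.0000.

|A| = 5, |A + A| = 14, K = 14/5.


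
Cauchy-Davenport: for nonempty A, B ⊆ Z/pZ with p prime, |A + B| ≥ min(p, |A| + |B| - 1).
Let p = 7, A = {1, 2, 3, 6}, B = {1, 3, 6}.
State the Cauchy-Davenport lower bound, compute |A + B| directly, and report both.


Cauchy-Davenport: |A + B| ≥ min(p, |A| + |B| - 1) for A, B nonempty in Z/pZ.
|A| = 4, |B| = 3, p = 7.
CD lower bound = min(7, 4 + 3 - 1) = min(7, 6) = 6.
Compute A + B mod 7 directly:
a = 1: 1+1=2, 1+3=4, 1+6=0
a = 2: 2+1=3, 2+3=5, 2+6=1
a = 3: 3+1=4, 3+3=6, 3+6=2
a = 6: 6+1=0, 6+3=2, 6+6=5
A + B = {0, 1, 2, 3, 4, 5, 6}, so |A + B| = 7.
Verify: 7 ≥ 6? Yes ✓.

CD lower bound = 6, actual |A + B| = 7.


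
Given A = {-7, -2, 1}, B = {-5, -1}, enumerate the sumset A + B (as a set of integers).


A + B = {a + b : a ∈ A, b ∈ B}.
Enumerate all |A|·|B| = 3·2 = 6 pairs (a, b) and collect distinct sums.
a = -7: -7+-5=-12, -7+-1=-8
a = -2: -2+-5=-7, -2+-1=-3
a = 1: 1+-5=-4, 1+-1=0
Collecting distinct sums: A + B = {-12, -8, -7, -4, -3, 0}
|A + B| = 6

A + B = {-12, -8, -7, -4, -3, 0}


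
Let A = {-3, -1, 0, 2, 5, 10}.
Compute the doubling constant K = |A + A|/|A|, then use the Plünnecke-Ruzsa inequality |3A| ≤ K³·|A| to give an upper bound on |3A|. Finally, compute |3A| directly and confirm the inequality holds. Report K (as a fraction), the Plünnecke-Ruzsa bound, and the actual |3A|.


|A| = 6.
Step 1: Compute A + A by enumerating all 36 pairs.
A + A = {-6, -4, -3, -2, -1, 0, 1, 2, 4, 5, 7, 9, 10, 12, 15, 20}, so |A + A| = 16.
Step 2: Doubling constant K = |A + A|/|A| = 16/6 = 16/6 ≈ 2.6667.
Step 3: Plünnecke-Ruzsa gives |3A| ≤ K³·|A| = (2.6667)³ · 6 ≈ 113.7778.
Step 4: Compute 3A = A + A + A directly by enumerating all triples (a,b,c) ∈ A³; |3A| = 29.
Step 5: Check 29 ≤ 113.7778? Yes ✓.

K = 16/6, Plünnecke-Ruzsa bound K³|A| ≈ 113.7778, |3A| = 29, inequality holds.


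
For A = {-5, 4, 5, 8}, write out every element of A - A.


A - A = {a - a' : a, a' ∈ A}.
Compute a - a' for each ordered pair (a, a'):
a = -5: -5--5=0, -5-4=-9, -5-5=-10, -5-8=-13
a = 4: 4--5=9, 4-4=0, 4-5=-1, 4-8=-4
a = 5: 5--5=10, 5-4=1, 5-5=0, 5-8=-3
a = 8: 8--5=13, 8-4=4, 8-5=3, 8-8=0
Collecting distinct values (and noting 0 appears from a-a):
A - A = {-13, -10, -9, -4, -3, -1, 0, 1, 3, 4, 9, 10, 13}
|A - A| = 13

A - A = {-13, -10, -9, -4, -3, -1, 0, 1, 3, 4, 9, 10, 13}


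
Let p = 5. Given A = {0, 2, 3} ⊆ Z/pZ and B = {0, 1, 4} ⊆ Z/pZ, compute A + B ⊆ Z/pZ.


Work in Z/5Z: reduce every sum a + b modulo 5.
Enumerate all 9 pairs:
a = 0: 0+0=0, 0+1=1, 0+4=4
a = 2: 2+0=2, 2+1=3, 2+4=1
a = 3: 3+0=3, 3+1=4, 3+4=2
Distinct residues collected: {0, 1, 2, 3, 4}
|A + B| = 5 (out of 5 total residues).

A + B = {0, 1, 2, 3, 4}


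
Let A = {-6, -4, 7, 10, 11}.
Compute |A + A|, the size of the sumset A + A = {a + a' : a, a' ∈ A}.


A + A = {a + a' : a, a' ∈ A}; |A| = 5.
General bounds: 2|A| - 1 ≤ |A + A| ≤ |A|(|A|+1)/2, i.e. 9 ≤ |A + A| ≤ 15.
Lower bound 2|A|-1 is attained iff A is an arithmetic progression.
Enumerate sums a + a' for a ≤ a' (symmetric, so this suffices):
a = -6: -6+-6=-12, -6+-4=-10, -6+7=1, -6+10=4, -6+11=5
a = -4: -4+-4=-8, -4+7=3, -4+10=6, -4+11=7
a = 7: 7+7=14, 7+10=17, 7+11=18
a = 10: 10+10=20, 10+11=21
a = 11: 11+11=22
Distinct sums: {-12, -10, -8, 1, 3, 4, 5, 6, 7, 14, 17, 18, 20, 21, 22}
|A + A| = 15

|A + A| = 15


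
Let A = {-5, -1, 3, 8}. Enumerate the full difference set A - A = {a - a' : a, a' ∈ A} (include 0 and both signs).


A - A = {a - a' : a, a' ∈ A}.
Compute a - a' for each ordered pair (a, a'):
a = -5: -5--5=0, -5--1=-4, -5-3=-8, -5-8=-13
a = -1: -1--5=4, -1--1=0, -1-3=-4, -1-8=-9
a = 3: 3--5=8, 3--1=4, 3-3=0, 3-8=-5
a = 8: 8--5=13, 8--1=9, 8-3=5, 8-8=0
Collecting distinct values (and noting 0 appears from a-a):
A - A = {-13, -9, -8, -5, -4, 0, 4, 5, 8, 9, 13}
|A - A| = 11

A - A = {-13, -9, -8, -5, -4, 0, 4, 5, 8, 9, 13}


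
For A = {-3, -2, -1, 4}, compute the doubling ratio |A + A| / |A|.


|A| = 4.
Compute A + A by enumerating all 16 pairs.
A + A = {-6, -5, -4, -3, -2, 1, 2, 3, 8}, so |A + A| = 9.
K = |A + A| / |A| = 9/4 (already in lowest terms) ≈ 2.2500.
Reference: AP of size 4 gives K = 7/4 ≈ 1.7500; a fully generic set of size 4 gives K ≈ 2.5000.

|A| = 4, |A + A| = 9, K = 9/4.


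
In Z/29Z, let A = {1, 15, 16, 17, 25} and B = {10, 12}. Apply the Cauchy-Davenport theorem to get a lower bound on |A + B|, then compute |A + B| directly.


Cauchy-Davenport: |A + B| ≥ min(p, |A| + |B| - 1) for A, B nonempty in Z/pZ.
|A| = 5, |B| = 2, p = 29.
CD lower bound = min(29, 5 + 2 - 1) = min(29, 6) = 6.
Compute A + B mod 29 directly:
a = 1: 1+10=11, 1+12=13
a = 15: 15+10=25, 15+12=27
a = 16: 16+10=26, 16+12=28
a = 17: 17+10=27, 17+12=0
a = 25: 25+10=6, 25+12=8
A + B = {0, 6, 8, 11, 13, 25, 26, 27, 28}, so |A + B| = 9.
Verify: 9 ≥ 6? Yes ✓.

CD lower bound = 6, actual |A + B| = 9.


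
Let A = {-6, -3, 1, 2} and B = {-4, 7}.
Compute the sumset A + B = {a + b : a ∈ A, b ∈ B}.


A + B = {a + b : a ∈ A, b ∈ B}.
Enumerate all |A|·|B| = 4·2 = 8 pairs (a, b) and collect distinct sums.
a = -6: -6+-4=-10, -6+7=1
a = -3: -3+-4=-7, -3+7=4
a = 1: 1+-4=-3, 1+7=8
a = 2: 2+-4=-2, 2+7=9
Collecting distinct sums: A + B = {-10, -7, -3, -2, 1, 4, 8, 9}
|A + B| = 8

A + B = {-10, -7, -3, -2, 1, 4, 8, 9}


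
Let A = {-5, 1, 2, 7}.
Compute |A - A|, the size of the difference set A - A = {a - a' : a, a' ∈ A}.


A - A = {a - a' : a, a' ∈ A}; |A| = 4.
Bounds: 2|A|-1 ≤ |A - A| ≤ |A|² - |A| + 1, i.e. 7 ≤ |A - A| ≤ 13.
Note: 0 ∈ A - A always (from a - a). The set is symmetric: if d ∈ A - A then -d ∈ A - A.
Enumerate nonzero differences d = a - a' with a > a' (then include -d):
Positive differences: {1, 5, 6, 7, 12}
Full difference set: {0} ∪ (positive diffs) ∪ (negative diffs).
|A - A| = 1 + 2·5 = 11 (matches direct enumeration: 11).

|A - A| = 11


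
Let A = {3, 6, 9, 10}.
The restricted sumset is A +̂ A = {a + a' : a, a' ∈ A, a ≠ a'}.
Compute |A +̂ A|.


Restricted sumset: A +̂ A = {a + a' : a ∈ A, a' ∈ A, a ≠ a'}.
Equivalently, take A + A and drop any sum 2a that is achievable ONLY as a + a for a ∈ A (i.e. sums representable only with equal summands).
Enumerate pairs (a, a') with a < a' (symmetric, so each unordered pair gives one sum; this covers all a ≠ a'):
  3 + 6 = 9
  3 + 9 = 12
  3 + 10 = 13
  6 + 9 = 15
  6 + 10 = 16
  9 + 10 = 19
Collected distinct sums: {9, 12, 13, 15, 16, 19}
|A +̂ A| = 6
(Reference bound: |A +̂ A| ≥ 2|A| - 3 for |A| ≥ 2, with |A| = 4 giving ≥ 5.)

|A +̂ A| = 6


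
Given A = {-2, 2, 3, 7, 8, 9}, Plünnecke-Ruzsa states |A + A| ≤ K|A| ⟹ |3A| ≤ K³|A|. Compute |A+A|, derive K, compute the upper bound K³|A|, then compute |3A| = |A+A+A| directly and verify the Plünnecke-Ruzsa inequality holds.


|A| = 6.
Step 1: Compute A + A by enumerating all 36 pairs.
A + A = {-4, 0, 1, 4, 5, 6, 7, 9, 10, 11, 12, 14, 15, 16, 17, 18}, so |A + A| = 16.
Step 2: Doubling constant K = |A + A|/|A| = 16/6 = 16/6 ≈ 2.6667.
Step 3: Plünnecke-Ruzsa gives |3A| ≤ K³·|A| = (2.6667)³ · 6 ≈ 113.7778.
Step 4: Compute 3A = A + A + A directly by enumerating all triples (a,b,c) ∈ A³; |3A| = 29.
Step 5: Check 29 ≤ 113.7778? Yes ✓.

K = 16/6, Plünnecke-Ruzsa bound K³|A| ≈ 113.7778, |3A| = 29, inequality holds.


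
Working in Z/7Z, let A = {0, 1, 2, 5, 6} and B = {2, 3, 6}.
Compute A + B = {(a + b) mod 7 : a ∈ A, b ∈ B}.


Work in Z/7Z: reduce every sum a + b modulo 7.
Enumerate all 15 pairs:
a = 0: 0+2=2, 0+3=3, 0+6=6
a = 1: 1+2=3, 1+3=4, 1+6=0
a = 2: 2+2=4, 2+3=5, 2+6=1
a = 5: 5+2=0, 5+3=1, 5+6=4
a = 6: 6+2=1, 6+3=2, 6+6=5
Distinct residues collected: {0, 1, 2, 3, 4, 5, 6}
|A + B| = 7 (out of 7 total residues).

A + B = {0, 1, 2, 3, 4, 5, 6}


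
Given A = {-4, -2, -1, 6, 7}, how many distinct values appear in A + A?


A + A = {a + a' : a, a' ∈ A}; |A| = 5.
General bounds: 2|A| - 1 ≤ |A + A| ≤ |A|(|A|+1)/2, i.e. 9 ≤ |A + A| ≤ 15.
Lower bound 2|A|-1 is attained iff A is an arithmetic progression.
Enumerate sums a + a' for a ≤ a' (symmetric, so this suffices):
a = -4: -4+-4=-8, -4+-2=-6, -4+-1=-5, -4+6=2, -4+7=3
a = -2: -2+-2=-4, -2+-1=-3, -2+6=4, -2+7=5
a = -1: -1+-1=-2, -1+6=5, -1+7=6
a = 6: 6+6=12, 6+7=13
a = 7: 7+7=14
Distinct sums: {-8, -6, -5, -4, -3, -2, 2, 3, 4, 5, 6, 12, 13, 14}
|A + A| = 14

|A + A| = 14


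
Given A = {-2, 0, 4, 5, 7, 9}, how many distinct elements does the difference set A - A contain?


A - A = {a - a' : a, a' ∈ A}; |A| = 6.
Bounds: 2|A|-1 ≤ |A - A| ≤ |A|² - |A| + 1, i.e. 11 ≤ |A - A| ≤ 31.
Note: 0 ∈ A - A always (from a - a). The set is symmetric: if d ∈ A - A then -d ∈ A - A.
Enumerate nonzero differences d = a - a' with a > a' (then include -d):
Positive differences: {1, 2, 3, 4, 5, 6, 7, 9, 11}
Full difference set: {0} ∪ (positive diffs) ∪ (negative diffs).
|A - A| = 1 + 2·9 = 19 (matches direct enumeration: 19).

|A - A| = 19


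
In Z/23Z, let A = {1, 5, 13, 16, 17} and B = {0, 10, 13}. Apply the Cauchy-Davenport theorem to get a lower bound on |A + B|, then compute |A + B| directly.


Cauchy-Davenport: |A + B| ≥ min(p, |A| + |B| - 1) for A, B nonempty in Z/pZ.
|A| = 5, |B| = 3, p = 23.
CD lower bound = min(23, 5 + 3 - 1) = min(23, 7) = 7.
Compute A + B mod 23 directly:
a = 1: 1+0=1, 1+10=11, 1+13=14
a = 5: 5+0=5, 5+10=15, 5+13=18
a = 13: 13+0=13, 13+10=0, 13+13=3
a = 16: 16+0=16, 16+10=3, 16+13=6
a = 17: 17+0=17, 17+10=4, 17+13=7
A + B = {0, 1, 3, 4, 5, 6, 7, 11, 13, 14, 15, 16, 17, 18}, so |A + B| = 14.
Verify: 14 ≥ 7? Yes ✓.

CD lower bound = 7, actual |A + B| = 14.


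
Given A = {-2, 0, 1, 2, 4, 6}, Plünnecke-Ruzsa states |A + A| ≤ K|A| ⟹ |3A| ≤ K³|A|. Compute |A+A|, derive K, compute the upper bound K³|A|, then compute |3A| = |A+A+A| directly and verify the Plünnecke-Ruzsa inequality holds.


|A| = 6.
Step 1: Compute A + A by enumerating all 36 pairs.
A + A = {-4, -2, -1, 0, 1, 2, 3, 4, 5, 6, 7, 8, 10, 12}, so |A + A| = 14.
Step 2: Doubling constant K = |A + A|/|A| = 14/6 = 14/6 ≈ 2.3333.
Step 3: Plünnecke-Ruzsa gives |3A| ≤ K³·|A| = (2.3333)³ · 6 ≈ 76.2222.
Step 4: Compute 3A = A + A + A directly by enumerating all triples (a,b,c) ∈ A³; |3A| = 22.
Step 5: Check 22 ≤ 76.2222? Yes ✓.

K = 14/6, Plünnecke-Ruzsa bound K³|A| ≈ 76.2222, |3A| = 22, inequality holds.


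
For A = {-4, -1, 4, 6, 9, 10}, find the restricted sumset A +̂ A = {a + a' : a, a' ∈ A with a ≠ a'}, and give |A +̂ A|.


Restricted sumset: A +̂ A = {a + a' : a ∈ A, a' ∈ A, a ≠ a'}.
Equivalently, take A + A and drop any sum 2a that is achievable ONLY as a + a for a ∈ A (i.e. sums representable only with equal summands).
Enumerate pairs (a, a') with a < a' (symmetric, so each unordered pair gives one sum; this covers all a ≠ a'):
  -4 + -1 = -5
  -4 + 4 = 0
  -4 + 6 = 2
  -4 + 9 = 5
  -4 + 10 = 6
  -1 + 4 = 3
  -1 + 6 = 5
  -1 + 9 = 8
  -1 + 10 = 9
  4 + 6 = 10
  4 + 9 = 13
  4 + 10 = 14
  6 + 9 = 15
  6 + 10 = 16
  9 + 10 = 19
Collected distinct sums: {-5, 0, 2, 3, 5, 6, 8, 9, 10, 13, 14, 15, 16, 19}
|A +̂ A| = 14
(Reference bound: |A +̂ A| ≥ 2|A| - 3 for |A| ≥ 2, with |A| = 6 giving ≥ 9.)

|A +̂ A| = 14


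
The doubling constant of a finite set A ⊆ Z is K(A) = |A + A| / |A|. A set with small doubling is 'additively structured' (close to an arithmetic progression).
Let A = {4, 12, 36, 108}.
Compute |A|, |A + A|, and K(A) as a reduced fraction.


|A| = 4.
Compute A + A by enumerating all 16 pairs.
A + A = {8, 16, 24, 40, 48, 72, 112, 120, 144, 216}, so |A + A| = 10.
K = |A + A| / |A| = 10/4 = 5/2 ≈ 2.5000.
Reference: AP of size 4 gives K = 7/4 ≈ 1.7500; a fully generic set of size 4 gives K ≈ 2.5000.

|A| = 4, |A + A| = 10, K = 10/4 = 5/2.


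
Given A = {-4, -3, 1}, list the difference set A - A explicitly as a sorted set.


A - A = {a - a' : a, a' ∈ A}.
Compute a - a' for each ordered pair (a, a'):
a = -4: -4--4=0, -4--3=-1, -4-1=-5
a = -3: -3--4=1, -3--3=0, -3-1=-4
a = 1: 1--4=5, 1--3=4, 1-1=0
Collecting distinct values (and noting 0 appears from a-a):
A - A = {-5, -4, -1, 0, 1, 4, 5}
|A - A| = 7

A - A = {-5, -4, -1, 0, 1, 4, 5}


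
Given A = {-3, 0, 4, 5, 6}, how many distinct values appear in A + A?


A + A = {a + a' : a, a' ∈ A}; |A| = 5.
General bounds: 2|A| - 1 ≤ |A + A| ≤ |A|(|A|+1)/2, i.e. 9 ≤ |A + A| ≤ 15.
Lower bound 2|A|-1 is attained iff A is an arithmetic progression.
Enumerate sums a + a' for a ≤ a' (symmetric, so this suffices):
a = -3: -3+-3=-6, -3+0=-3, -3+4=1, -3+5=2, -3+6=3
a = 0: 0+0=0, 0+4=4, 0+5=5, 0+6=6
a = 4: 4+4=8, 4+5=9, 4+6=10
a = 5: 5+5=10, 5+6=11
a = 6: 6+6=12
Distinct sums: {-6, -3, 0, 1, 2, 3, 4, 5, 6, 8, 9, 10, 11, 12}
|A + A| = 14

|A + A| = 14


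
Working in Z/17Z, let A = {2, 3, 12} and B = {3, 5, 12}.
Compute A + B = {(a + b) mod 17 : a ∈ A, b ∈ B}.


Work in Z/17Z: reduce every sum a + b modulo 17.
Enumerate all 9 pairs:
a = 2: 2+3=5, 2+5=7, 2+12=14
a = 3: 3+3=6, 3+5=8, 3+12=15
a = 12: 12+3=15, 12+5=0, 12+12=7
Distinct residues collected: {0, 5, 6, 7, 8, 14, 15}
|A + B| = 7 (out of 17 total residues).

A + B = {0, 5, 6, 7, 8, 14, 15}


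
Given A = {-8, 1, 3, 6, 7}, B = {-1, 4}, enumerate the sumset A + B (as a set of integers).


A + B = {a + b : a ∈ A, b ∈ B}.
Enumerate all |A|·|B| = 5·2 = 10 pairs (a, b) and collect distinct sums.
a = -8: -8+-1=-9, -8+4=-4
a = 1: 1+-1=0, 1+4=5
a = 3: 3+-1=2, 3+4=7
a = 6: 6+-1=5, 6+4=10
a = 7: 7+-1=6, 7+4=11
Collecting distinct sums: A + B = {-9, -4, 0, 2, 5, 6, 7, 10, 11}
|A + B| = 9

A + B = {-9, -4, 0, 2, 5, 6, 7, 10, 11}


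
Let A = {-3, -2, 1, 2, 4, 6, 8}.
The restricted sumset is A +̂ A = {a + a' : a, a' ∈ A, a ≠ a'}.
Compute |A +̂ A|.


Restricted sumset: A +̂ A = {a + a' : a ∈ A, a' ∈ A, a ≠ a'}.
Equivalently, take A + A and drop any sum 2a that is achievable ONLY as a + a for a ∈ A (i.e. sums representable only with equal summands).
Enumerate pairs (a, a') with a < a' (symmetric, so each unordered pair gives one sum; this covers all a ≠ a'):
  -3 + -2 = -5
  -3 + 1 = -2
  -3 + 2 = -1
  -3 + 4 = 1
  -3 + 6 = 3
  -3 + 8 = 5
  -2 + 1 = -1
  -2 + 2 = 0
  -2 + 4 = 2
  -2 + 6 = 4
  -2 + 8 = 6
  1 + 2 = 3
  1 + 4 = 5
  1 + 6 = 7
  1 + 8 = 9
  2 + 4 = 6
  2 + 6 = 8
  2 + 8 = 10
  4 + 6 = 10
  4 + 8 = 12
  6 + 8 = 14
Collected distinct sums: {-5, -2, -1, 0, 1, 2, 3, 4, 5, 6, 7, 8, 9, 10, 12, 14}
|A +̂ A| = 16
(Reference bound: |A +̂ A| ≥ 2|A| - 3 for |A| ≥ 2, with |A| = 7 giving ≥ 11.)

|A +̂ A| = 16


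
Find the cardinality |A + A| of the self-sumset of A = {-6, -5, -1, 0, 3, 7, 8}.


A + A = {a + a' : a, a' ∈ A}; |A| = 7.
General bounds: 2|A| - 1 ≤ |A + A| ≤ |A|(|A|+1)/2, i.e. 13 ≤ |A + A| ≤ 28.
Lower bound 2|A|-1 is attained iff A is an arithmetic progression.
Enumerate sums a + a' for a ≤ a' (symmetric, so this suffices):
a = -6: -6+-6=-12, -6+-5=-11, -6+-1=-7, -6+0=-6, -6+3=-3, -6+7=1, -6+8=2
a = -5: -5+-5=-10, -5+-1=-6, -5+0=-5, -5+3=-2, -5+7=2, -5+8=3
a = -1: -1+-1=-2, -1+0=-1, -1+3=2, -1+7=6, -1+8=7
a = 0: 0+0=0, 0+3=3, 0+7=7, 0+8=8
a = 3: 3+3=6, 3+7=10, 3+8=11
a = 7: 7+7=14, 7+8=15
a = 8: 8+8=16
Distinct sums: {-12, -11, -10, -7, -6, -5, -3, -2, -1, 0, 1, 2, 3, 6, 7, 8, 10, 11, 14, 15, 16}
|A + A| = 21

|A + A| = 21


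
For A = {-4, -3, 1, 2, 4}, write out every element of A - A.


A - A = {a - a' : a, a' ∈ A}.
Compute a - a' for each ordered pair (a, a'):
a = -4: -4--4=0, -4--3=-1, -4-1=-5, -4-2=-6, -4-4=-8
a = -3: -3--4=1, -3--3=0, -3-1=-4, -3-2=-5, -3-4=-7
a = 1: 1--4=5, 1--3=4, 1-1=0, 1-2=-1, 1-4=-3
a = 2: 2--4=6, 2--3=5, 2-1=1, 2-2=0, 2-4=-2
a = 4: 4--4=8, 4--3=7, 4-1=3, 4-2=2, 4-4=0
Collecting distinct values (and noting 0 appears from a-a):
A - A = {-8, -7, -6, -5, -4, -3, -2, -1, 0, 1, 2, 3, 4, 5, 6, 7, 8}
|A - A| = 17

A - A = {-8, -7, -6, -5, -4, -3, -2, -1, 0, 1, 2, 3, 4, 5, 6, 7, 8}


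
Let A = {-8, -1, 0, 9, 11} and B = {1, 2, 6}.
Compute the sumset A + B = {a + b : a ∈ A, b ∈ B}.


A + B = {a + b : a ∈ A, b ∈ B}.
Enumerate all |A|·|B| = 5·3 = 15 pairs (a, b) and collect distinct sums.
a = -8: -8+1=-7, -8+2=-6, -8+6=-2
a = -1: -1+1=0, -1+2=1, -1+6=5
a = 0: 0+1=1, 0+2=2, 0+6=6
a = 9: 9+1=10, 9+2=11, 9+6=15
a = 11: 11+1=12, 11+2=13, 11+6=17
Collecting distinct sums: A + B = {-7, -6, -2, 0, 1, 2, 5, 6, 10, 11, 12, 13, 15, 17}
|A + B| = 14

A + B = {-7, -6, -2, 0, 1, 2, 5, 6, 10, 11, 12, 13, 15, 17}


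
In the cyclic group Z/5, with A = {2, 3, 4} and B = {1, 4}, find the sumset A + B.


Work in Z/5Z: reduce every sum a + b modulo 5.
Enumerate all 6 pairs:
a = 2: 2+1=3, 2+4=1
a = 3: 3+1=4, 3+4=2
a = 4: 4+1=0, 4+4=3
Distinct residues collected: {0, 1, 2, 3, 4}
|A + B| = 5 (out of 5 total residues).

A + B = {0, 1, 2, 3, 4}


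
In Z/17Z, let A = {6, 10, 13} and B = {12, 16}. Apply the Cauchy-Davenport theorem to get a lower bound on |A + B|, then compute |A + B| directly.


Cauchy-Davenport: |A + B| ≥ min(p, |A| + |B| - 1) for A, B nonempty in Z/pZ.
|A| = 3, |B| = 2, p = 17.
CD lower bound = min(17, 3 + 2 - 1) = min(17, 4) = 4.
Compute A + B mod 17 directly:
a = 6: 6+12=1, 6+16=5
a = 10: 10+12=5, 10+16=9
a = 13: 13+12=8, 13+16=12
A + B = {1, 5, 8, 9, 12}, so |A + B| = 5.
Verify: 5 ≥ 4? Yes ✓.

CD lower bound = 4, actual |A + B| = 5.


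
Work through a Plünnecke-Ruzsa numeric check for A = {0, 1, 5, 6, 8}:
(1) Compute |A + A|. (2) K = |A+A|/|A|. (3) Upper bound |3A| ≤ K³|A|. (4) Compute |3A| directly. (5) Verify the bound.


|A| = 5.
Step 1: Compute A + A by enumerating all 25 pairs.
A + A = {0, 1, 2, 5, 6, 7, 8, 9, 10, 11, 12, 13, 14, 16}, so |A + A| = 14.
Step 2: Doubling constant K = |A + A|/|A| = 14/5 = 14/5 ≈ 2.8000.
Step 3: Plünnecke-Ruzsa gives |3A| ≤ K³·|A| = (2.8000)³ · 5 ≈ 109.7600.
Step 4: Compute 3A = A + A + A directly by enumerating all triples (a,b,c) ∈ A³; |3A| = 23.
Step 5: Check 23 ≤ 109.7600? Yes ✓.

K = 14/5, Plünnecke-Ruzsa bound K³|A| ≈ 109.7600, |3A| = 23, inequality holds.


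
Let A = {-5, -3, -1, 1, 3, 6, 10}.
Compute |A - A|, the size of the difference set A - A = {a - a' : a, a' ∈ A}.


A - A = {a - a' : a, a' ∈ A}; |A| = 7.
Bounds: 2|A|-1 ≤ |A - A| ≤ |A|² - |A| + 1, i.e. 13 ≤ |A - A| ≤ 43.
Note: 0 ∈ A - A always (from a - a). The set is symmetric: if d ∈ A - A then -d ∈ A - A.
Enumerate nonzero differences d = a - a' with a > a' (then include -d):
Positive differences: {2, 3, 4, 5, 6, 7, 8, 9, 11, 13, 15}
Full difference set: {0} ∪ (positive diffs) ∪ (negative diffs).
|A - A| = 1 + 2·11 = 23 (matches direct enumeration: 23).

|A - A| = 23


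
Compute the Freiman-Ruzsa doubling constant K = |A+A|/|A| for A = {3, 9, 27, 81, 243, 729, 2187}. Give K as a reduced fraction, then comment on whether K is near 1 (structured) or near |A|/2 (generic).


|A| = 7.
Compute A + A by enumerating all 49 pairs.
A + A = {6, 12, 18, 30, 36, 54, 84, 90, 108, 162, 246, 252, 270, 324, 486, 732, 738, 756, 810, 972, 1458, 2190, 2196, 2214, 2268, 2430, 2916, 4374}, so |A + A| = 28.
K = |A + A| / |A| = 28/7 = 4/1 ≈ 4.0000.
Reference: AP of size 7 gives K = 13/7 ≈ 1.8571; a fully generic set of size 7 gives K ≈ 4.0000.

|A| = 7, |A + A| = 28, K = 28/7 = 4/1.


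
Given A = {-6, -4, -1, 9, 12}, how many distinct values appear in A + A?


A + A = {a + a' : a, a' ∈ A}; |A| = 5.
General bounds: 2|A| - 1 ≤ |A + A| ≤ |A|(|A|+1)/2, i.e. 9 ≤ |A + A| ≤ 15.
Lower bound 2|A|-1 is attained iff A is an arithmetic progression.
Enumerate sums a + a' for a ≤ a' (symmetric, so this suffices):
a = -6: -6+-6=-12, -6+-4=-10, -6+-1=-7, -6+9=3, -6+12=6
a = -4: -4+-4=-8, -4+-1=-5, -4+9=5, -4+12=8
a = -1: -1+-1=-2, -1+9=8, -1+12=11
a = 9: 9+9=18, 9+12=21
a = 12: 12+12=24
Distinct sums: {-12, -10, -8, -7, -5, -2, 3, 5, 6, 8, 11, 18, 21, 24}
|A + A| = 14

|A + A| = 14


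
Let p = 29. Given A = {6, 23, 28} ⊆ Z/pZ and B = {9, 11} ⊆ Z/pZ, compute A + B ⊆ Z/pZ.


Work in Z/29Z: reduce every sum a + b modulo 29.
Enumerate all 6 pairs:
a = 6: 6+9=15, 6+11=17
a = 23: 23+9=3, 23+11=5
a = 28: 28+9=8, 28+11=10
Distinct residues collected: {3, 5, 8, 10, 15, 17}
|A + B| = 6 (out of 29 total residues).

A + B = {3, 5, 8, 10, 15, 17}


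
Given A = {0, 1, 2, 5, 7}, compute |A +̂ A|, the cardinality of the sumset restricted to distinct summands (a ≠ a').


Restricted sumset: A +̂ A = {a + a' : a ∈ A, a' ∈ A, a ≠ a'}.
Equivalently, take A + A and drop any sum 2a that is achievable ONLY as a + a for a ∈ A (i.e. sums representable only with equal summands).
Enumerate pairs (a, a') with a < a' (symmetric, so each unordered pair gives one sum; this covers all a ≠ a'):
  0 + 1 = 1
  0 + 2 = 2
  0 + 5 = 5
  0 + 7 = 7
  1 + 2 = 3
  1 + 5 = 6
  1 + 7 = 8
  2 + 5 = 7
  2 + 7 = 9
  5 + 7 = 12
Collected distinct sums: {1, 2, 3, 5, 6, 7, 8, 9, 12}
|A +̂ A| = 9
(Reference bound: |A +̂ A| ≥ 2|A| - 3 for |A| ≥ 2, with |A| = 5 giving ≥ 7.)

|A +̂ A| = 9


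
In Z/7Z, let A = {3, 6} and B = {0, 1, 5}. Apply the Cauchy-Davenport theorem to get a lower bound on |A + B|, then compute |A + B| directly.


Cauchy-Davenport: |A + B| ≥ min(p, |A| + |B| - 1) for A, B nonempty in Z/pZ.
|A| = 2, |B| = 3, p = 7.
CD lower bound = min(7, 2 + 3 - 1) = min(7, 4) = 4.
Compute A + B mod 7 directly:
a = 3: 3+0=3, 3+1=4, 3+5=1
a = 6: 6+0=6, 6+1=0, 6+5=4
A + B = {0, 1, 3, 4, 6}, so |A + B| = 5.
Verify: 5 ≥ 4? Yes ✓.

CD lower bound = 4, actual |A + B| = 5.


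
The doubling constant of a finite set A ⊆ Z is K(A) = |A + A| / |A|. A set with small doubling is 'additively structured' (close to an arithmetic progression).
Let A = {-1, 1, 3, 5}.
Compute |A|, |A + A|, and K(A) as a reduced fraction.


|A| = 4.
Compute A + A by enumerating all 16 pairs.
A + A = {-2, 0, 2, 4, 6, 8, 10}, so |A + A| = 7.
K = |A + A| / |A| = 7/4 (already in lowest terms) ≈ 1.7500.
Reference: AP of size 4 gives K = 7/4 ≈ 1.7500; a fully generic set of size 4 gives K ≈ 2.5000.

|A| = 4, |A + A| = 7, K = 7/4.


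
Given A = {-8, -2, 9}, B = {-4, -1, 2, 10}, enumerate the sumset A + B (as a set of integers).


A + B = {a + b : a ∈ A, b ∈ B}.
Enumerate all |A|·|B| = 3·4 = 12 pairs (a, b) and collect distinct sums.
a = -8: -8+-4=-12, -8+-1=-9, -8+2=-6, -8+10=2
a = -2: -2+-4=-6, -2+-1=-3, -2+2=0, -2+10=8
a = 9: 9+-4=5, 9+-1=8, 9+2=11, 9+10=19
Collecting distinct sums: A + B = {-12, -9, -6, -3, 0, 2, 5, 8, 11, 19}
|A + B| = 10

A + B = {-12, -9, -6, -3, 0, 2, 5, 8, 11, 19}
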